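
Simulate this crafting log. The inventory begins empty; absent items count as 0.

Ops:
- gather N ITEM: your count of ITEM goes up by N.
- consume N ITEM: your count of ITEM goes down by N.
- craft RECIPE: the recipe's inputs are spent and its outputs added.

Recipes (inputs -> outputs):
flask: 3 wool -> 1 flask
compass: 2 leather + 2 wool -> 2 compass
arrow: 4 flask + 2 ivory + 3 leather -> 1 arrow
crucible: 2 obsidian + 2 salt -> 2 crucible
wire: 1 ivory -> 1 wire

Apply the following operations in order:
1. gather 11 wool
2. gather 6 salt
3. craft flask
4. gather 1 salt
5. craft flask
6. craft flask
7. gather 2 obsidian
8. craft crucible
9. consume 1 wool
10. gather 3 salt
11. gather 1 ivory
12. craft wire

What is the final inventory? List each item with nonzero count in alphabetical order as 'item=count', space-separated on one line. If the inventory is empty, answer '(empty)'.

Answer: crucible=2 flask=3 salt=8 wire=1 wool=1

Derivation:
After 1 (gather 11 wool): wool=11
After 2 (gather 6 salt): salt=6 wool=11
After 3 (craft flask): flask=1 salt=6 wool=8
After 4 (gather 1 salt): flask=1 salt=7 wool=8
After 5 (craft flask): flask=2 salt=7 wool=5
After 6 (craft flask): flask=3 salt=7 wool=2
After 7 (gather 2 obsidian): flask=3 obsidian=2 salt=7 wool=2
After 8 (craft crucible): crucible=2 flask=3 salt=5 wool=2
After 9 (consume 1 wool): crucible=2 flask=3 salt=5 wool=1
After 10 (gather 3 salt): crucible=2 flask=3 salt=8 wool=1
After 11 (gather 1 ivory): crucible=2 flask=3 ivory=1 salt=8 wool=1
After 12 (craft wire): crucible=2 flask=3 salt=8 wire=1 wool=1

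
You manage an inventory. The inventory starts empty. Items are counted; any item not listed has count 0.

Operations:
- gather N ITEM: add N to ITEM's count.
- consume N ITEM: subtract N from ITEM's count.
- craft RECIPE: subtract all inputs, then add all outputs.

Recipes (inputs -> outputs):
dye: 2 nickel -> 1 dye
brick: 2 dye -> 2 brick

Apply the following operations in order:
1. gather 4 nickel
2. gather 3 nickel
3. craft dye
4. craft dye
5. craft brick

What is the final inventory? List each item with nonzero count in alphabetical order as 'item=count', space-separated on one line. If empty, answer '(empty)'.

Answer: brick=2 nickel=3

Derivation:
After 1 (gather 4 nickel): nickel=4
After 2 (gather 3 nickel): nickel=7
After 3 (craft dye): dye=1 nickel=5
After 4 (craft dye): dye=2 nickel=3
After 5 (craft brick): brick=2 nickel=3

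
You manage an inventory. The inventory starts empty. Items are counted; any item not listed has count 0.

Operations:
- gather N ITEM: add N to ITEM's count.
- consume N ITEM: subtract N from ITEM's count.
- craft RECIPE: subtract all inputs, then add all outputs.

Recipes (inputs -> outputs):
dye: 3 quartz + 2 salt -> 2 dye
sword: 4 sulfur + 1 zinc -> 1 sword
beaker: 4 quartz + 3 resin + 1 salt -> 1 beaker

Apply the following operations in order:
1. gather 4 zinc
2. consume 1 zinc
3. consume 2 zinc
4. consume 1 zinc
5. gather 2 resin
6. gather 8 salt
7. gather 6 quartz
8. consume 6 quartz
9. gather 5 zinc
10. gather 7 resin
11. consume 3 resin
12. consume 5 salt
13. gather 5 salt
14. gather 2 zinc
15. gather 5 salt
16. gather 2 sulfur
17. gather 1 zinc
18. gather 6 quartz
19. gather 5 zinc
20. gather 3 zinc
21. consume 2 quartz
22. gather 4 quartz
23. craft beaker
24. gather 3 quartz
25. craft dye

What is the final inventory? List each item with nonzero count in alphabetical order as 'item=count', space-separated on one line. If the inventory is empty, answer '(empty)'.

After 1 (gather 4 zinc): zinc=4
After 2 (consume 1 zinc): zinc=3
After 3 (consume 2 zinc): zinc=1
After 4 (consume 1 zinc): (empty)
After 5 (gather 2 resin): resin=2
After 6 (gather 8 salt): resin=2 salt=8
After 7 (gather 6 quartz): quartz=6 resin=2 salt=8
After 8 (consume 6 quartz): resin=2 salt=8
After 9 (gather 5 zinc): resin=2 salt=8 zinc=5
After 10 (gather 7 resin): resin=9 salt=8 zinc=5
After 11 (consume 3 resin): resin=6 salt=8 zinc=5
After 12 (consume 5 salt): resin=6 salt=3 zinc=5
After 13 (gather 5 salt): resin=6 salt=8 zinc=5
After 14 (gather 2 zinc): resin=6 salt=8 zinc=7
After 15 (gather 5 salt): resin=6 salt=13 zinc=7
After 16 (gather 2 sulfur): resin=6 salt=13 sulfur=2 zinc=7
After 17 (gather 1 zinc): resin=6 salt=13 sulfur=2 zinc=8
After 18 (gather 6 quartz): quartz=6 resin=6 salt=13 sulfur=2 zinc=8
After 19 (gather 5 zinc): quartz=6 resin=6 salt=13 sulfur=2 zinc=13
After 20 (gather 3 zinc): quartz=6 resin=6 salt=13 sulfur=2 zinc=16
After 21 (consume 2 quartz): quartz=4 resin=6 salt=13 sulfur=2 zinc=16
After 22 (gather 4 quartz): quartz=8 resin=6 salt=13 sulfur=2 zinc=16
After 23 (craft beaker): beaker=1 quartz=4 resin=3 salt=12 sulfur=2 zinc=16
After 24 (gather 3 quartz): beaker=1 quartz=7 resin=3 salt=12 sulfur=2 zinc=16
After 25 (craft dye): beaker=1 dye=2 quartz=4 resin=3 salt=10 sulfur=2 zinc=16

Answer: beaker=1 dye=2 quartz=4 resin=3 salt=10 sulfur=2 zinc=16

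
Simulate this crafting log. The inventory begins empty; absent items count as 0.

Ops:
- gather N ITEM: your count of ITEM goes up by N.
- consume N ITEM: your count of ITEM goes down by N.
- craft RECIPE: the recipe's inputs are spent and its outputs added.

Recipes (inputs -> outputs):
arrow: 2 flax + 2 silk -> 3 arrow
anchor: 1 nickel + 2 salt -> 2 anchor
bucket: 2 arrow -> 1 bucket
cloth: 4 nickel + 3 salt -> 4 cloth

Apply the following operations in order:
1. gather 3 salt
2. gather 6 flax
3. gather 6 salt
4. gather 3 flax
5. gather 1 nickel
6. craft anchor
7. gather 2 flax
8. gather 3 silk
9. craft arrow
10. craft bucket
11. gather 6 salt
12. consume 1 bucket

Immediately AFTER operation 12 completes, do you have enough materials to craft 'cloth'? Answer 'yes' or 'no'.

After 1 (gather 3 salt): salt=3
After 2 (gather 6 flax): flax=6 salt=3
After 3 (gather 6 salt): flax=6 salt=9
After 4 (gather 3 flax): flax=9 salt=9
After 5 (gather 1 nickel): flax=9 nickel=1 salt=9
After 6 (craft anchor): anchor=2 flax=9 salt=7
After 7 (gather 2 flax): anchor=2 flax=11 salt=7
After 8 (gather 3 silk): anchor=2 flax=11 salt=7 silk=3
After 9 (craft arrow): anchor=2 arrow=3 flax=9 salt=7 silk=1
After 10 (craft bucket): anchor=2 arrow=1 bucket=1 flax=9 salt=7 silk=1
After 11 (gather 6 salt): anchor=2 arrow=1 bucket=1 flax=9 salt=13 silk=1
After 12 (consume 1 bucket): anchor=2 arrow=1 flax=9 salt=13 silk=1

Answer: no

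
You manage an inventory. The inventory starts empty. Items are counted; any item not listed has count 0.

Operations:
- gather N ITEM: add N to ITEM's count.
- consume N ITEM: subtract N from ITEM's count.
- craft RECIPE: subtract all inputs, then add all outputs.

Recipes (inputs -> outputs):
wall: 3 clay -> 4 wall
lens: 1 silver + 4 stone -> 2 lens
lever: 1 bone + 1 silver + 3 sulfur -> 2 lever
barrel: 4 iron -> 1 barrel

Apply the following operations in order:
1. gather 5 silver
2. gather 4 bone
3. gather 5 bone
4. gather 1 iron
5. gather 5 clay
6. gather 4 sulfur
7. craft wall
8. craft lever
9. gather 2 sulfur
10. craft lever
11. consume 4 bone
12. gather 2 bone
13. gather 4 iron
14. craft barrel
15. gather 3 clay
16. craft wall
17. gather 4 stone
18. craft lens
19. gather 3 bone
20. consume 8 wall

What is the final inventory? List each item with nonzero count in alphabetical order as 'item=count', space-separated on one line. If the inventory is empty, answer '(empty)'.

Answer: barrel=1 bone=8 clay=2 iron=1 lens=2 lever=4 silver=2

Derivation:
After 1 (gather 5 silver): silver=5
After 2 (gather 4 bone): bone=4 silver=5
After 3 (gather 5 bone): bone=9 silver=5
After 4 (gather 1 iron): bone=9 iron=1 silver=5
After 5 (gather 5 clay): bone=9 clay=5 iron=1 silver=5
After 6 (gather 4 sulfur): bone=9 clay=5 iron=1 silver=5 sulfur=4
After 7 (craft wall): bone=9 clay=2 iron=1 silver=5 sulfur=4 wall=4
After 8 (craft lever): bone=8 clay=2 iron=1 lever=2 silver=4 sulfur=1 wall=4
After 9 (gather 2 sulfur): bone=8 clay=2 iron=1 lever=2 silver=4 sulfur=3 wall=4
After 10 (craft lever): bone=7 clay=2 iron=1 lever=4 silver=3 wall=4
After 11 (consume 4 bone): bone=3 clay=2 iron=1 lever=4 silver=3 wall=4
After 12 (gather 2 bone): bone=5 clay=2 iron=1 lever=4 silver=3 wall=4
After 13 (gather 4 iron): bone=5 clay=2 iron=5 lever=4 silver=3 wall=4
After 14 (craft barrel): barrel=1 bone=5 clay=2 iron=1 lever=4 silver=3 wall=4
After 15 (gather 3 clay): barrel=1 bone=5 clay=5 iron=1 lever=4 silver=3 wall=4
After 16 (craft wall): barrel=1 bone=5 clay=2 iron=1 lever=4 silver=3 wall=8
After 17 (gather 4 stone): barrel=1 bone=5 clay=2 iron=1 lever=4 silver=3 stone=4 wall=8
After 18 (craft lens): barrel=1 bone=5 clay=2 iron=1 lens=2 lever=4 silver=2 wall=8
After 19 (gather 3 bone): barrel=1 bone=8 clay=2 iron=1 lens=2 lever=4 silver=2 wall=8
After 20 (consume 8 wall): barrel=1 bone=8 clay=2 iron=1 lens=2 lever=4 silver=2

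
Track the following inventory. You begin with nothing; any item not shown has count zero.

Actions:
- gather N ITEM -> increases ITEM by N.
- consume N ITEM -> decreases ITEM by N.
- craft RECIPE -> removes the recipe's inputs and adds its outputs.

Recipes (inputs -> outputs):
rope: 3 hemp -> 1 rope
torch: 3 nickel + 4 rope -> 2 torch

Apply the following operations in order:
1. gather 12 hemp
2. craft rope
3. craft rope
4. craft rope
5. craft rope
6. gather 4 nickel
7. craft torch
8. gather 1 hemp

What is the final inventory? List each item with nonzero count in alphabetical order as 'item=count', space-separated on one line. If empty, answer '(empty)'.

After 1 (gather 12 hemp): hemp=12
After 2 (craft rope): hemp=9 rope=1
After 3 (craft rope): hemp=6 rope=2
After 4 (craft rope): hemp=3 rope=3
After 5 (craft rope): rope=4
After 6 (gather 4 nickel): nickel=4 rope=4
After 7 (craft torch): nickel=1 torch=2
After 8 (gather 1 hemp): hemp=1 nickel=1 torch=2

Answer: hemp=1 nickel=1 torch=2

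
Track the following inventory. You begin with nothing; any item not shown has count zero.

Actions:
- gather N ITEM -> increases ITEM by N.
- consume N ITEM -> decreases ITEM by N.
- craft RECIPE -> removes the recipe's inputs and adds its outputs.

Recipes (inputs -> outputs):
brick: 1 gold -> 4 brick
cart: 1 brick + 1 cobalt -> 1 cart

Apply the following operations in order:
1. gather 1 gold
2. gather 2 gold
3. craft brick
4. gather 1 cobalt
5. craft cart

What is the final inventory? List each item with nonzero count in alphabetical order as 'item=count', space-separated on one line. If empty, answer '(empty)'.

Answer: brick=3 cart=1 gold=2

Derivation:
After 1 (gather 1 gold): gold=1
After 2 (gather 2 gold): gold=3
After 3 (craft brick): brick=4 gold=2
After 4 (gather 1 cobalt): brick=4 cobalt=1 gold=2
After 5 (craft cart): brick=3 cart=1 gold=2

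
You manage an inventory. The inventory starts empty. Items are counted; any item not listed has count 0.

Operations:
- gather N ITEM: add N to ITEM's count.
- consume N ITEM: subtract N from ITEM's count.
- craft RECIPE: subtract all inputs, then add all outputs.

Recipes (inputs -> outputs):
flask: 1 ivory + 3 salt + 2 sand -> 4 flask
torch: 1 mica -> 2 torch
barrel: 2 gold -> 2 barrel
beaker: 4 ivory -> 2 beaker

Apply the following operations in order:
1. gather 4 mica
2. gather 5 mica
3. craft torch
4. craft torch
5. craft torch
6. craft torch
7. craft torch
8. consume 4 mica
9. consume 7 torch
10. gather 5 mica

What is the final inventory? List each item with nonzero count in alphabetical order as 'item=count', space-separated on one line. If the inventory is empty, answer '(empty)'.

Answer: mica=5 torch=3

Derivation:
After 1 (gather 4 mica): mica=4
After 2 (gather 5 mica): mica=9
After 3 (craft torch): mica=8 torch=2
After 4 (craft torch): mica=7 torch=4
After 5 (craft torch): mica=6 torch=6
After 6 (craft torch): mica=5 torch=8
After 7 (craft torch): mica=4 torch=10
After 8 (consume 4 mica): torch=10
After 9 (consume 7 torch): torch=3
After 10 (gather 5 mica): mica=5 torch=3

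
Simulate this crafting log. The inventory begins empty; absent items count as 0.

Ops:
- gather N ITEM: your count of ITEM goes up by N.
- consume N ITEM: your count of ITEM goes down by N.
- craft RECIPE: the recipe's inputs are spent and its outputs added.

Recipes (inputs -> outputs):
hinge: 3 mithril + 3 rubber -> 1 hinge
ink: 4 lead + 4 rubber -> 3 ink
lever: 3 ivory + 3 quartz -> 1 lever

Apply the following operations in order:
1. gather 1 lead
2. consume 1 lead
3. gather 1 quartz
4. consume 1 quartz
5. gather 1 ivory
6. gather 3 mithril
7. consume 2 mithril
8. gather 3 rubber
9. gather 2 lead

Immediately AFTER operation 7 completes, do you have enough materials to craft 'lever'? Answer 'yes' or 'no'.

After 1 (gather 1 lead): lead=1
After 2 (consume 1 lead): (empty)
After 3 (gather 1 quartz): quartz=1
After 4 (consume 1 quartz): (empty)
After 5 (gather 1 ivory): ivory=1
After 6 (gather 3 mithril): ivory=1 mithril=3
After 7 (consume 2 mithril): ivory=1 mithril=1

Answer: no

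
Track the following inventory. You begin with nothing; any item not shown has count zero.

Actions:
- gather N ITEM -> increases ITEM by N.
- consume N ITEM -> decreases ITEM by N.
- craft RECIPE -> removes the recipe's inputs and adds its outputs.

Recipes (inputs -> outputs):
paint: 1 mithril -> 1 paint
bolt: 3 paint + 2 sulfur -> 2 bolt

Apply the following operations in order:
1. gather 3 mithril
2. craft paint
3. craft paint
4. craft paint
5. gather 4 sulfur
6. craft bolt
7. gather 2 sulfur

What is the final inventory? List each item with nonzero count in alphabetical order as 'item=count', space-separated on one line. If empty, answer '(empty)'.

After 1 (gather 3 mithril): mithril=3
After 2 (craft paint): mithril=2 paint=1
After 3 (craft paint): mithril=1 paint=2
After 4 (craft paint): paint=3
After 5 (gather 4 sulfur): paint=3 sulfur=4
After 6 (craft bolt): bolt=2 sulfur=2
After 7 (gather 2 sulfur): bolt=2 sulfur=4

Answer: bolt=2 sulfur=4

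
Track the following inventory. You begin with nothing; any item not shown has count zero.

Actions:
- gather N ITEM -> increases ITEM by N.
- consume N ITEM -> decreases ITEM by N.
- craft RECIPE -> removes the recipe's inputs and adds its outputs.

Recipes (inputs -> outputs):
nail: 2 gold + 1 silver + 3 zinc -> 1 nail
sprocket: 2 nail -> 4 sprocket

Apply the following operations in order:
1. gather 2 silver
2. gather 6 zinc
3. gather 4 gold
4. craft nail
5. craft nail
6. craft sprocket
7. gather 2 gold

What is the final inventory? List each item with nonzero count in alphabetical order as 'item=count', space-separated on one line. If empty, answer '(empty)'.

Answer: gold=2 sprocket=4

Derivation:
After 1 (gather 2 silver): silver=2
After 2 (gather 6 zinc): silver=2 zinc=6
After 3 (gather 4 gold): gold=4 silver=2 zinc=6
After 4 (craft nail): gold=2 nail=1 silver=1 zinc=3
After 5 (craft nail): nail=2
After 6 (craft sprocket): sprocket=4
After 7 (gather 2 gold): gold=2 sprocket=4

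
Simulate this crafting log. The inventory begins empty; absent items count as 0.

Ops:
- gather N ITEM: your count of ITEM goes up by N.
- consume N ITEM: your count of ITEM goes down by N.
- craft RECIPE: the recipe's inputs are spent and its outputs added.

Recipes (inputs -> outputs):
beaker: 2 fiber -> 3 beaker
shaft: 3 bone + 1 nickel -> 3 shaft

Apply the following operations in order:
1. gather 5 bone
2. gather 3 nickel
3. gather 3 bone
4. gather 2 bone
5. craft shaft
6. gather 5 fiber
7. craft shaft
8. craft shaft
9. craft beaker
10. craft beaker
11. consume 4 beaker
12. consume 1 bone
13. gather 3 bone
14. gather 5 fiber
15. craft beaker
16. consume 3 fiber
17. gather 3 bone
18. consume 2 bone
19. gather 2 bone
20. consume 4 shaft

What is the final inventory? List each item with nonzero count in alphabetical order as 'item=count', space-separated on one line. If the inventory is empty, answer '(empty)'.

Answer: beaker=5 bone=6 fiber=1 shaft=5

Derivation:
After 1 (gather 5 bone): bone=5
After 2 (gather 3 nickel): bone=5 nickel=3
After 3 (gather 3 bone): bone=8 nickel=3
After 4 (gather 2 bone): bone=10 nickel=3
After 5 (craft shaft): bone=7 nickel=2 shaft=3
After 6 (gather 5 fiber): bone=7 fiber=5 nickel=2 shaft=3
After 7 (craft shaft): bone=4 fiber=5 nickel=1 shaft=6
After 8 (craft shaft): bone=1 fiber=5 shaft=9
After 9 (craft beaker): beaker=3 bone=1 fiber=3 shaft=9
After 10 (craft beaker): beaker=6 bone=1 fiber=1 shaft=9
After 11 (consume 4 beaker): beaker=2 bone=1 fiber=1 shaft=9
After 12 (consume 1 bone): beaker=2 fiber=1 shaft=9
After 13 (gather 3 bone): beaker=2 bone=3 fiber=1 shaft=9
After 14 (gather 5 fiber): beaker=2 bone=3 fiber=6 shaft=9
After 15 (craft beaker): beaker=5 bone=3 fiber=4 shaft=9
After 16 (consume 3 fiber): beaker=5 bone=3 fiber=1 shaft=9
After 17 (gather 3 bone): beaker=5 bone=6 fiber=1 shaft=9
After 18 (consume 2 bone): beaker=5 bone=4 fiber=1 shaft=9
After 19 (gather 2 bone): beaker=5 bone=6 fiber=1 shaft=9
After 20 (consume 4 shaft): beaker=5 bone=6 fiber=1 shaft=5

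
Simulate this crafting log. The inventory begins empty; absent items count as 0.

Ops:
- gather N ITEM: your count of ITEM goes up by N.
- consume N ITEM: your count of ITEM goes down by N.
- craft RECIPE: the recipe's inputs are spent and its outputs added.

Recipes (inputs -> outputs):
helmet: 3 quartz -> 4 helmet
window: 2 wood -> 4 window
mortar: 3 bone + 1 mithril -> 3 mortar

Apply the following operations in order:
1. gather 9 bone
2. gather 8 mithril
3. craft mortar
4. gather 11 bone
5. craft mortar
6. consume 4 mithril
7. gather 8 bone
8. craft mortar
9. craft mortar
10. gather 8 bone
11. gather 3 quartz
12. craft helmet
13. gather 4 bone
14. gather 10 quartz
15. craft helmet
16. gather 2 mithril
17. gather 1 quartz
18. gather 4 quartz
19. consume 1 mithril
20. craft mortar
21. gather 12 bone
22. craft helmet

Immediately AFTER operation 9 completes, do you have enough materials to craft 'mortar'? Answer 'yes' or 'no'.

Answer: no

Derivation:
After 1 (gather 9 bone): bone=9
After 2 (gather 8 mithril): bone=9 mithril=8
After 3 (craft mortar): bone=6 mithril=7 mortar=3
After 4 (gather 11 bone): bone=17 mithril=7 mortar=3
After 5 (craft mortar): bone=14 mithril=6 mortar=6
After 6 (consume 4 mithril): bone=14 mithril=2 mortar=6
After 7 (gather 8 bone): bone=22 mithril=2 mortar=6
After 8 (craft mortar): bone=19 mithril=1 mortar=9
After 9 (craft mortar): bone=16 mortar=12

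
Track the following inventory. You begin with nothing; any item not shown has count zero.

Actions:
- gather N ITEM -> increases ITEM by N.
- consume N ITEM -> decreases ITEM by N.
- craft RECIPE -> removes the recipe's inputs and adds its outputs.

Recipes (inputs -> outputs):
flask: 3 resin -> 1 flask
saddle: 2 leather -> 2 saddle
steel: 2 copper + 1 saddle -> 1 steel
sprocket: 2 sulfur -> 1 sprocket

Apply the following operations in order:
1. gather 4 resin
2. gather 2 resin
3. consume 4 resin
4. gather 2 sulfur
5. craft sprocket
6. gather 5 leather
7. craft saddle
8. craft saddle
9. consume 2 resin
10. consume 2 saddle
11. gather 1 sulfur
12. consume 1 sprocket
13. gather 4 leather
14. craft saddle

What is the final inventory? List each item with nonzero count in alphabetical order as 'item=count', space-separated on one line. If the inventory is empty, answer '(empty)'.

After 1 (gather 4 resin): resin=4
After 2 (gather 2 resin): resin=6
After 3 (consume 4 resin): resin=2
After 4 (gather 2 sulfur): resin=2 sulfur=2
After 5 (craft sprocket): resin=2 sprocket=1
After 6 (gather 5 leather): leather=5 resin=2 sprocket=1
After 7 (craft saddle): leather=3 resin=2 saddle=2 sprocket=1
After 8 (craft saddle): leather=1 resin=2 saddle=4 sprocket=1
After 9 (consume 2 resin): leather=1 saddle=4 sprocket=1
After 10 (consume 2 saddle): leather=1 saddle=2 sprocket=1
After 11 (gather 1 sulfur): leather=1 saddle=2 sprocket=1 sulfur=1
After 12 (consume 1 sprocket): leather=1 saddle=2 sulfur=1
After 13 (gather 4 leather): leather=5 saddle=2 sulfur=1
After 14 (craft saddle): leather=3 saddle=4 sulfur=1

Answer: leather=3 saddle=4 sulfur=1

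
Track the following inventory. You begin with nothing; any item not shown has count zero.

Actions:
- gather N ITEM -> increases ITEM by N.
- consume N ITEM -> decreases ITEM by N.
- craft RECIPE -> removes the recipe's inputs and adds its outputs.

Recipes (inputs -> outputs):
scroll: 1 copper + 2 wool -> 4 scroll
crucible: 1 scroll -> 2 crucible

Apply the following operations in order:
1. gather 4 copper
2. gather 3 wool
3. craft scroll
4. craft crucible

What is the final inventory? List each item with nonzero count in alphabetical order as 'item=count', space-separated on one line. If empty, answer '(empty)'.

After 1 (gather 4 copper): copper=4
After 2 (gather 3 wool): copper=4 wool=3
After 3 (craft scroll): copper=3 scroll=4 wool=1
After 4 (craft crucible): copper=3 crucible=2 scroll=3 wool=1

Answer: copper=3 crucible=2 scroll=3 wool=1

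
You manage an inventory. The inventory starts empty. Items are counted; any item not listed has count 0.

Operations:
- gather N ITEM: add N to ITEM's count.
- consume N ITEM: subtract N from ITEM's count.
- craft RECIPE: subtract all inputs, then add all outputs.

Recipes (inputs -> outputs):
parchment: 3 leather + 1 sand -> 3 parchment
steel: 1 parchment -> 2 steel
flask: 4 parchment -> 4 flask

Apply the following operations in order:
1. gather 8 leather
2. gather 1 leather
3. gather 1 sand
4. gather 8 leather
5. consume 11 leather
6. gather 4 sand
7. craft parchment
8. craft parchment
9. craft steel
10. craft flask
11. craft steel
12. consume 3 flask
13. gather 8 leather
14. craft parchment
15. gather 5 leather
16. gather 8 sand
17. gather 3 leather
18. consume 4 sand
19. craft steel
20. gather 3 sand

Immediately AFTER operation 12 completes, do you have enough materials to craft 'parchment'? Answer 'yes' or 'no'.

After 1 (gather 8 leather): leather=8
After 2 (gather 1 leather): leather=9
After 3 (gather 1 sand): leather=9 sand=1
After 4 (gather 8 leather): leather=17 sand=1
After 5 (consume 11 leather): leather=6 sand=1
After 6 (gather 4 sand): leather=6 sand=5
After 7 (craft parchment): leather=3 parchment=3 sand=4
After 8 (craft parchment): parchment=6 sand=3
After 9 (craft steel): parchment=5 sand=3 steel=2
After 10 (craft flask): flask=4 parchment=1 sand=3 steel=2
After 11 (craft steel): flask=4 sand=3 steel=4
After 12 (consume 3 flask): flask=1 sand=3 steel=4

Answer: no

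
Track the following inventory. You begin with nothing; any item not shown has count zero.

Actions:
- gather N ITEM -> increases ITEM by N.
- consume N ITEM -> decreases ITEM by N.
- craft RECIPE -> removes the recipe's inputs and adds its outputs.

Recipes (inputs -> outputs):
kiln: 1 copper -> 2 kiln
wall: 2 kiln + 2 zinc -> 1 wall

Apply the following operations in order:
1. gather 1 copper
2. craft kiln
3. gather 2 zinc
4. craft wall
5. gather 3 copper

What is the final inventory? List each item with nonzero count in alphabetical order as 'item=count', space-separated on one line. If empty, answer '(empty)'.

Answer: copper=3 wall=1

Derivation:
After 1 (gather 1 copper): copper=1
After 2 (craft kiln): kiln=2
After 3 (gather 2 zinc): kiln=2 zinc=2
After 4 (craft wall): wall=1
After 5 (gather 3 copper): copper=3 wall=1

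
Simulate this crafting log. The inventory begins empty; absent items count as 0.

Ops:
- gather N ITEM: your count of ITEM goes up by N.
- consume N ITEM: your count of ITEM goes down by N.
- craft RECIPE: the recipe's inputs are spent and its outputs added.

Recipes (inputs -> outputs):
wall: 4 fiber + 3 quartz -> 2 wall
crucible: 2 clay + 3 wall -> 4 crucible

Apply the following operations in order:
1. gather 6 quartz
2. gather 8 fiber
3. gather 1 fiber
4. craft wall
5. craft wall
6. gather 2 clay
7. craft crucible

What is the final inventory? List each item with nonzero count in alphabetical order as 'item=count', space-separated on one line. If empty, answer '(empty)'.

After 1 (gather 6 quartz): quartz=6
After 2 (gather 8 fiber): fiber=8 quartz=6
After 3 (gather 1 fiber): fiber=9 quartz=6
After 4 (craft wall): fiber=5 quartz=3 wall=2
After 5 (craft wall): fiber=1 wall=4
After 6 (gather 2 clay): clay=2 fiber=1 wall=4
After 7 (craft crucible): crucible=4 fiber=1 wall=1

Answer: crucible=4 fiber=1 wall=1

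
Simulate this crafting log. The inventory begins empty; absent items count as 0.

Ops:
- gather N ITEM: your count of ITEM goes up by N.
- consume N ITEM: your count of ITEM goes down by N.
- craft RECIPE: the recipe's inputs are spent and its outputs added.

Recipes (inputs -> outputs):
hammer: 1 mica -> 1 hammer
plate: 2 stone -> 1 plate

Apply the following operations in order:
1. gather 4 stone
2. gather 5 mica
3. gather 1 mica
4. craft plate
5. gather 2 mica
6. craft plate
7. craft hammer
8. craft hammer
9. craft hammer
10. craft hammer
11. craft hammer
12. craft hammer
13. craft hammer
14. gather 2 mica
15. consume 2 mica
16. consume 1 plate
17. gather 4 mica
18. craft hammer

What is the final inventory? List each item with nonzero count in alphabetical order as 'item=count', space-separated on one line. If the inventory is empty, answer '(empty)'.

Answer: hammer=8 mica=4 plate=1

Derivation:
After 1 (gather 4 stone): stone=4
After 2 (gather 5 mica): mica=5 stone=4
After 3 (gather 1 mica): mica=6 stone=4
After 4 (craft plate): mica=6 plate=1 stone=2
After 5 (gather 2 mica): mica=8 plate=1 stone=2
After 6 (craft plate): mica=8 plate=2
After 7 (craft hammer): hammer=1 mica=7 plate=2
After 8 (craft hammer): hammer=2 mica=6 plate=2
After 9 (craft hammer): hammer=3 mica=5 plate=2
After 10 (craft hammer): hammer=4 mica=4 plate=2
After 11 (craft hammer): hammer=5 mica=3 plate=2
After 12 (craft hammer): hammer=6 mica=2 plate=2
After 13 (craft hammer): hammer=7 mica=1 plate=2
After 14 (gather 2 mica): hammer=7 mica=3 plate=2
After 15 (consume 2 mica): hammer=7 mica=1 plate=2
After 16 (consume 1 plate): hammer=7 mica=1 plate=1
After 17 (gather 4 mica): hammer=7 mica=5 plate=1
After 18 (craft hammer): hammer=8 mica=4 plate=1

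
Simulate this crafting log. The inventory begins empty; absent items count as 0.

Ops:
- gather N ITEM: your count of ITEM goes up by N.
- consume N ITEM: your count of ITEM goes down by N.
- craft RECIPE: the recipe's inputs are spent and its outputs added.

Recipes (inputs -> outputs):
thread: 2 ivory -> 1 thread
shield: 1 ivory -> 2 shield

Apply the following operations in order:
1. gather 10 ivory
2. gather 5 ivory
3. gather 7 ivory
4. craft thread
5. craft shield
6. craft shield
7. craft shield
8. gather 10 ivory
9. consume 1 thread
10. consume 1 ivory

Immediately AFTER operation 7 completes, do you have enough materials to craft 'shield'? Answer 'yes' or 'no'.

After 1 (gather 10 ivory): ivory=10
After 2 (gather 5 ivory): ivory=15
After 3 (gather 7 ivory): ivory=22
After 4 (craft thread): ivory=20 thread=1
After 5 (craft shield): ivory=19 shield=2 thread=1
After 6 (craft shield): ivory=18 shield=4 thread=1
After 7 (craft shield): ivory=17 shield=6 thread=1

Answer: yes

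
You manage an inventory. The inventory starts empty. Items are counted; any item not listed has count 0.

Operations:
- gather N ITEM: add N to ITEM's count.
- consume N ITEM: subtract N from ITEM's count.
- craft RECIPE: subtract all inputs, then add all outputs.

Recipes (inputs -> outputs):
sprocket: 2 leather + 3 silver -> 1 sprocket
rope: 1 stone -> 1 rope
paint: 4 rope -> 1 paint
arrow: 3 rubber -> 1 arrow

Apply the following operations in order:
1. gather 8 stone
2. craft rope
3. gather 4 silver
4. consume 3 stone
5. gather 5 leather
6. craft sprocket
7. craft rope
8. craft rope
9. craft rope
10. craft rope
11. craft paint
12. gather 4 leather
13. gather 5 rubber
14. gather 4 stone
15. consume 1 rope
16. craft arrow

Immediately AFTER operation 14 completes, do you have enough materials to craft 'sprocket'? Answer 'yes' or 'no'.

Answer: no

Derivation:
After 1 (gather 8 stone): stone=8
After 2 (craft rope): rope=1 stone=7
After 3 (gather 4 silver): rope=1 silver=4 stone=7
After 4 (consume 3 stone): rope=1 silver=4 stone=4
After 5 (gather 5 leather): leather=5 rope=1 silver=4 stone=4
After 6 (craft sprocket): leather=3 rope=1 silver=1 sprocket=1 stone=4
After 7 (craft rope): leather=3 rope=2 silver=1 sprocket=1 stone=3
After 8 (craft rope): leather=3 rope=3 silver=1 sprocket=1 stone=2
After 9 (craft rope): leather=3 rope=4 silver=1 sprocket=1 stone=1
After 10 (craft rope): leather=3 rope=5 silver=1 sprocket=1
After 11 (craft paint): leather=3 paint=1 rope=1 silver=1 sprocket=1
After 12 (gather 4 leather): leather=7 paint=1 rope=1 silver=1 sprocket=1
After 13 (gather 5 rubber): leather=7 paint=1 rope=1 rubber=5 silver=1 sprocket=1
After 14 (gather 4 stone): leather=7 paint=1 rope=1 rubber=5 silver=1 sprocket=1 stone=4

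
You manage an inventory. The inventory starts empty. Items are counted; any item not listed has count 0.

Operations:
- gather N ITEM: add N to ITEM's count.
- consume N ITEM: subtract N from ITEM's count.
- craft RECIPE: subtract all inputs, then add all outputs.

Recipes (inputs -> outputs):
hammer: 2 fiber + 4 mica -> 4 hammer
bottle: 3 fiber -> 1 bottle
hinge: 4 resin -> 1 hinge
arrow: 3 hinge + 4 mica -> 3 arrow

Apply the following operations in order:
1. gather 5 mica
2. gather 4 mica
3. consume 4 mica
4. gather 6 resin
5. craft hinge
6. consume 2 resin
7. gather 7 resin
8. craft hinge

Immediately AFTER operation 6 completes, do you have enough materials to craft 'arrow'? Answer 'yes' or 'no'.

After 1 (gather 5 mica): mica=5
After 2 (gather 4 mica): mica=9
After 3 (consume 4 mica): mica=5
After 4 (gather 6 resin): mica=5 resin=6
After 5 (craft hinge): hinge=1 mica=5 resin=2
After 6 (consume 2 resin): hinge=1 mica=5

Answer: no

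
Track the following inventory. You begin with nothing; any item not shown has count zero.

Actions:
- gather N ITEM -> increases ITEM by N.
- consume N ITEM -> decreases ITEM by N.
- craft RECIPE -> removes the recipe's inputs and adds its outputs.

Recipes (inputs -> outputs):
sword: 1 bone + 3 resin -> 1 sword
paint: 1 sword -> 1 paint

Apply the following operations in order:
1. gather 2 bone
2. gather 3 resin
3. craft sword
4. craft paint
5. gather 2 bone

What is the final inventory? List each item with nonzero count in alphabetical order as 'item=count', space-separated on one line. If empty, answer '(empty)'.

Answer: bone=3 paint=1

Derivation:
After 1 (gather 2 bone): bone=2
After 2 (gather 3 resin): bone=2 resin=3
After 3 (craft sword): bone=1 sword=1
After 4 (craft paint): bone=1 paint=1
After 5 (gather 2 bone): bone=3 paint=1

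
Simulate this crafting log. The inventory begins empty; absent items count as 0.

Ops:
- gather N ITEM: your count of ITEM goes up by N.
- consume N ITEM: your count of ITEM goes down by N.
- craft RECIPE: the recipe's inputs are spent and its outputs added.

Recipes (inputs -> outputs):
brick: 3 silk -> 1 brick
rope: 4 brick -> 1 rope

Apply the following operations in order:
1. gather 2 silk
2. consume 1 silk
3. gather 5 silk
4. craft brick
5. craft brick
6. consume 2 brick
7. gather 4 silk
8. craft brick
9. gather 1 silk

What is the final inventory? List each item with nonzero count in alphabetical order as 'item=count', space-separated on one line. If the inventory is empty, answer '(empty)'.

Answer: brick=1 silk=2

Derivation:
After 1 (gather 2 silk): silk=2
After 2 (consume 1 silk): silk=1
After 3 (gather 5 silk): silk=6
After 4 (craft brick): brick=1 silk=3
After 5 (craft brick): brick=2
After 6 (consume 2 brick): (empty)
After 7 (gather 4 silk): silk=4
After 8 (craft brick): brick=1 silk=1
After 9 (gather 1 silk): brick=1 silk=2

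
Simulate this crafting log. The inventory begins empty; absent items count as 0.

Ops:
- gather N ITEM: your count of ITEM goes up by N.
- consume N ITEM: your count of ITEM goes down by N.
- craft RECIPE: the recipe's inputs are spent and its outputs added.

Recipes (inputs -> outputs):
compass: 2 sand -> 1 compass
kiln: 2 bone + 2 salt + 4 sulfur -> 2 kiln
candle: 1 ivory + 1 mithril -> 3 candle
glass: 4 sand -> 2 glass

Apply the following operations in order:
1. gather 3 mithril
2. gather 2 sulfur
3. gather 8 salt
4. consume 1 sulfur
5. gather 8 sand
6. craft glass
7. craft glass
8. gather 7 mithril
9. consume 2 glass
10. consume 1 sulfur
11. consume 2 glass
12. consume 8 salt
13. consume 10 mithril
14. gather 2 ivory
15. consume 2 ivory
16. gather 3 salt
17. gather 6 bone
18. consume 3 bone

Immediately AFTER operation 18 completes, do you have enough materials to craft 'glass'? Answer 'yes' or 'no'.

Answer: no

Derivation:
After 1 (gather 3 mithril): mithril=3
After 2 (gather 2 sulfur): mithril=3 sulfur=2
After 3 (gather 8 salt): mithril=3 salt=8 sulfur=2
After 4 (consume 1 sulfur): mithril=3 salt=8 sulfur=1
After 5 (gather 8 sand): mithril=3 salt=8 sand=8 sulfur=1
After 6 (craft glass): glass=2 mithril=3 salt=8 sand=4 sulfur=1
After 7 (craft glass): glass=4 mithril=3 salt=8 sulfur=1
After 8 (gather 7 mithril): glass=4 mithril=10 salt=8 sulfur=1
After 9 (consume 2 glass): glass=2 mithril=10 salt=8 sulfur=1
After 10 (consume 1 sulfur): glass=2 mithril=10 salt=8
After 11 (consume 2 glass): mithril=10 salt=8
After 12 (consume 8 salt): mithril=10
After 13 (consume 10 mithril): (empty)
After 14 (gather 2 ivory): ivory=2
After 15 (consume 2 ivory): (empty)
After 16 (gather 3 salt): salt=3
After 17 (gather 6 bone): bone=6 salt=3
After 18 (consume 3 bone): bone=3 salt=3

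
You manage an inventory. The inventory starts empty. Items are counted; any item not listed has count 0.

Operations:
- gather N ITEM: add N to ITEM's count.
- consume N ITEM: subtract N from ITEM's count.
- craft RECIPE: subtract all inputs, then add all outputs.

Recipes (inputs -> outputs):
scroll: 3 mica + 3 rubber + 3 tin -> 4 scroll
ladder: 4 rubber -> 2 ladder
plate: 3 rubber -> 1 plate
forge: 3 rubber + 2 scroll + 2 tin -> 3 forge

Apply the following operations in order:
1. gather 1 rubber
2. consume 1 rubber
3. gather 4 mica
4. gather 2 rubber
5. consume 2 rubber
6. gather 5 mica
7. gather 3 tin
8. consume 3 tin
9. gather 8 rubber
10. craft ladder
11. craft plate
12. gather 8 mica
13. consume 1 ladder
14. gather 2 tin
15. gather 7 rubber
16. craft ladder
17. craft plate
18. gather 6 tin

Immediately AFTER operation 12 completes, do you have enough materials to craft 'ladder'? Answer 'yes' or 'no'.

Answer: no

Derivation:
After 1 (gather 1 rubber): rubber=1
After 2 (consume 1 rubber): (empty)
After 3 (gather 4 mica): mica=4
After 4 (gather 2 rubber): mica=4 rubber=2
After 5 (consume 2 rubber): mica=4
After 6 (gather 5 mica): mica=9
After 7 (gather 3 tin): mica=9 tin=3
After 8 (consume 3 tin): mica=9
After 9 (gather 8 rubber): mica=9 rubber=8
After 10 (craft ladder): ladder=2 mica=9 rubber=4
After 11 (craft plate): ladder=2 mica=9 plate=1 rubber=1
After 12 (gather 8 mica): ladder=2 mica=17 plate=1 rubber=1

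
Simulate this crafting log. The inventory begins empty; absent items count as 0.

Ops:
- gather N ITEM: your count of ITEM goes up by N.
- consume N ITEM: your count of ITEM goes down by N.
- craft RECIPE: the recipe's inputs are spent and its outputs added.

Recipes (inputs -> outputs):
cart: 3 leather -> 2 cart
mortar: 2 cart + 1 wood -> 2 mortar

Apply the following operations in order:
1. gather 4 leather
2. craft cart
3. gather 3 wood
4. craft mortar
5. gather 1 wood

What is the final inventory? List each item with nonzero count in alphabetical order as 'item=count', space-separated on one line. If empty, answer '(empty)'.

Answer: leather=1 mortar=2 wood=3

Derivation:
After 1 (gather 4 leather): leather=4
After 2 (craft cart): cart=2 leather=1
After 3 (gather 3 wood): cart=2 leather=1 wood=3
After 4 (craft mortar): leather=1 mortar=2 wood=2
After 5 (gather 1 wood): leather=1 mortar=2 wood=3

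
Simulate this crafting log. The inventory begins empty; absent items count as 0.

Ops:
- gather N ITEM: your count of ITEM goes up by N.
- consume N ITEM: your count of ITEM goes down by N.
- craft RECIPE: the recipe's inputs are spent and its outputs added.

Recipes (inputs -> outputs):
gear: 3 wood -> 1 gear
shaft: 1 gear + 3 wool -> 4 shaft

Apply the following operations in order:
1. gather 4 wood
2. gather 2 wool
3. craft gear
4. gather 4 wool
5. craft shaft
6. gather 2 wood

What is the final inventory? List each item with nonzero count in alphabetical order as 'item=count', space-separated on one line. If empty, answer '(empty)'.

After 1 (gather 4 wood): wood=4
After 2 (gather 2 wool): wood=4 wool=2
After 3 (craft gear): gear=1 wood=1 wool=2
After 4 (gather 4 wool): gear=1 wood=1 wool=6
After 5 (craft shaft): shaft=4 wood=1 wool=3
After 6 (gather 2 wood): shaft=4 wood=3 wool=3

Answer: shaft=4 wood=3 wool=3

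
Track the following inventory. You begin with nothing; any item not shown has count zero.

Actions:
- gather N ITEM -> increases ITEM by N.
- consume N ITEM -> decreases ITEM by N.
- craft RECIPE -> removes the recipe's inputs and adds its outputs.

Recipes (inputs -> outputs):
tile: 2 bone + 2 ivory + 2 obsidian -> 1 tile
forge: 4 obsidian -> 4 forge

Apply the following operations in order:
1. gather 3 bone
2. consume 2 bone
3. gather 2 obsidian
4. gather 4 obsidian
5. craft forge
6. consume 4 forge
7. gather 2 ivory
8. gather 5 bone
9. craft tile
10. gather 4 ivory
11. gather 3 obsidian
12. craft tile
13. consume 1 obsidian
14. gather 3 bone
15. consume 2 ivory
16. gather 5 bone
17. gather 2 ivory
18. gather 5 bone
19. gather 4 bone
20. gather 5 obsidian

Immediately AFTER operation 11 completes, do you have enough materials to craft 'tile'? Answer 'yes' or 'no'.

Answer: yes

Derivation:
After 1 (gather 3 bone): bone=3
After 2 (consume 2 bone): bone=1
After 3 (gather 2 obsidian): bone=1 obsidian=2
After 4 (gather 4 obsidian): bone=1 obsidian=6
After 5 (craft forge): bone=1 forge=4 obsidian=2
After 6 (consume 4 forge): bone=1 obsidian=2
After 7 (gather 2 ivory): bone=1 ivory=2 obsidian=2
After 8 (gather 5 bone): bone=6 ivory=2 obsidian=2
After 9 (craft tile): bone=4 tile=1
After 10 (gather 4 ivory): bone=4 ivory=4 tile=1
After 11 (gather 3 obsidian): bone=4 ivory=4 obsidian=3 tile=1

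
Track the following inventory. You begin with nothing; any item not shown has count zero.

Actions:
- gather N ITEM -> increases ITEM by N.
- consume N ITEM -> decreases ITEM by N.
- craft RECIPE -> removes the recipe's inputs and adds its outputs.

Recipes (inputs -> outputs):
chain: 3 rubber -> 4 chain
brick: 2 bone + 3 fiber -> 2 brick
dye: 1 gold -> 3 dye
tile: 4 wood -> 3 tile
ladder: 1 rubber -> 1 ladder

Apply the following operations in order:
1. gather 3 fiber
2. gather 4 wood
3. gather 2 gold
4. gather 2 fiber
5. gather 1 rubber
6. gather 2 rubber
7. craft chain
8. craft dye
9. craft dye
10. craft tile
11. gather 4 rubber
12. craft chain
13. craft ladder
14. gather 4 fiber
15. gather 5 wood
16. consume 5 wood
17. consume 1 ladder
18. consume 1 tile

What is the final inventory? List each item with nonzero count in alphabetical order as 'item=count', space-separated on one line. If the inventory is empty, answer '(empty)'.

Answer: chain=8 dye=6 fiber=9 tile=2

Derivation:
After 1 (gather 3 fiber): fiber=3
After 2 (gather 4 wood): fiber=3 wood=4
After 3 (gather 2 gold): fiber=3 gold=2 wood=4
After 4 (gather 2 fiber): fiber=5 gold=2 wood=4
After 5 (gather 1 rubber): fiber=5 gold=2 rubber=1 wood=4
After 6 (gather 2 rubber): fiber=5 gold=2 rubber=3 wood=4
After 7 (craft chain): chain=4 fiber=5 gold=2 wood=4
After 8 (craft dye): chain=4 dye=3 fiber=5 gold=1 wood=4
After 9 (craft dye): chain=4 dye=6 fiber=5 wood=4
After 10 (craft tile): chain=4 dye=6 fiber=5 tile=3
After 11 (gather 4 rubber): chain=4 dye=6 fiber=5 rubber=4 tile=3
After 12 (craft chain): chain=8 dye=6 fiber=5 rubber=1 tile=3
After 13 (craft ladder): chain=8 dye=6 fiber=5 ladder=1 tile=3
After 14 (gather 4 fiber): chain=8 dye=6 fiber=9 ladder=1 tile=3
After 15 (gather 5 wood): chain=8 dye=6 fiber=9 ladder=1 tile=3 wood=5
After 16 (consume 5 wood): chain=8 dye=6 fiber=9 ladder=1 tile=3
After 17 (consume 1 ladder): chain=8 dye=6 fiber=9 tile=3
After 18 (consume 1 tile): chain=8 dye=6 fiber=9 tile=2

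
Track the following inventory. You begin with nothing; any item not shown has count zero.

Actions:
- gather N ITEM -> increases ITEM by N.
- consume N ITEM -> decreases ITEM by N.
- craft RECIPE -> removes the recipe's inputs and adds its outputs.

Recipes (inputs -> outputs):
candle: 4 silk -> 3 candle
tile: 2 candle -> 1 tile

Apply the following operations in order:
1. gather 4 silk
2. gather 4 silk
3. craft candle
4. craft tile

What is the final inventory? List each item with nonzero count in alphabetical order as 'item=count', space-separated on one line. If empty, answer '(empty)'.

Answer: candle=1 silk=4 tile=1

Derivation:
After 1 (gather 4 silk): silk=4
After 2 (gather 4 silk): silk=8
After 3 (craft candle): candle=3 silk=4
After 4 (craft tile): candle=1 silk=4 tile=1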